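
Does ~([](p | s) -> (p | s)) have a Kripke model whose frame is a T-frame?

1. ~([](p | s) -> (p | s)), w0
2. [](p | s), w0
3. ~(p | s), w0
4. ~p, w0
5. ~s, w0
6. p | s, w0
7. s, w0
Accessibility: w0Rw0
Branch closes: s and ~s both at w0.
Every branch closes; the branch above is one of them.

Unsatisfiable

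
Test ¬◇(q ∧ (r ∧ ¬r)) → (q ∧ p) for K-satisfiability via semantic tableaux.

Yes, satisfiable

1. ¬◇(q ∧ (r ∧ ¬r)) → (q ∧ p), 0
2. q ∧ p, 0   [→-rule on 1 (branches; this branch)]
3. q, 0   [∧-rule on 2]
4. p, 0   [∧-rule on 2]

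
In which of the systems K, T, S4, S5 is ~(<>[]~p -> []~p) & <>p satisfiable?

S4-tableau for the formula:
1. ~(<>[]~p -> []~p) & <>p, u
2. ~(<>[]~p -> []~p), u   [&-rule on 1]
3. <>p, u   [&-rule on 1]
4. <>[]~p, u   [~->-rule on 2]
5. ~[]~p, u   [~->-rule on 2]
6. p, v   [<>-rule on 3: fresh world v, uRv]
7. []~p, w   [<>-rule on 4: fresh world w, uRw]
8. ~p, w   [[]-rule on 7 via wRw]
9. p, x   [~[]-rule on 5: fresh world x, uRx]
Accessibility: uRu, uRv, uRw, uRx, vRv, wRw, xRx
Complete open branch: satisfiable in S4, hence also in K, T (this S4-model is also a K-model and a T-model).
S5-tableau for the formula:
1. ~(<>[]~p -> []~p) & <>p, u
2. ~(<>[]~p -> []~p), u   [&-rule on 1]
3. <>p, u   [&-rule on 1]
4. <>[]~p, u   [~->-rule on 2]
5. ~[]~p, u   [~->-rule on 2]
6. p, v   [<>-rule on 3: fresh world v, uRv]
7. []~p, w   [<>-rule on 4: fresh world w, uRw]
8. ~p, u   [[]-rule on 7 via wRu]
9. ~p, v   [[]-rule on 7 via wRv]
Accessibility: uRu, uRv, uRw, vRu, vRv, vRw, wRu, wRv, wRw
Branch closes: p and ~p both at v.
Every branch closes (one shown): unsatisfiable in S5.

K, T, S4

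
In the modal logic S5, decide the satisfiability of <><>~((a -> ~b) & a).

1. <><>~((a -> ~b) & a), 0
2. <>~((a -> ~b) & a), 1   [<>-rule on 1: fresh world 1, 0R1]
3. ~((a -> ~b) & a), 2   [<>-rule on 2: fresh world 2, 1R2]
4. ~a, 2   [~&-rule on 3 (branches; this branch)]
Accessibility: 0R0, 0R1, 0R2, 1R0, 1R1, 1R2, 2R0, 2R1, 2R2

Satisfiable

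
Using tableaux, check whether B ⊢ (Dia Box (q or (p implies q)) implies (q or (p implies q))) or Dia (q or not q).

Tableau for the negation not ((Dia Box (q or (p implies q)) implies (q or (p implies q))) or Dia (q or not q)):
1. not ((Dia Box (q or (p implies q)) implies (q or (p implies q))) or Dia (q or not q)), u
2. not (Dia Box (q or (p implies q)) implies (q or (p implies q))), u
3. not Dia (q or not q), u
4. Dia Box (q or (p implies q)), u
5. not (q or (p implies q)), u
6. not q, u
7. not (p implies q), u
8. p, u
9. not (q or not q), u
10. q, u
Accessibility: uRu
Branch closes: q and not q both at u.
Every branch of the negation's tableau closes; the branch above is one of them.

Valid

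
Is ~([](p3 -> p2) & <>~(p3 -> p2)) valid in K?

Tableau for the negation [](p3 -> p2) & <>~(p3 -> p2):
1. [](p3 -> p2) & <>~(p3 -> p2), 0
2. [](p3 -> p2), 0   [&-rule on 1]
3. <>~(p3 -> p2), 0   [&-rule on 1]
4. ~(p3 -> p2), 1   [<>-rule on 3: fresh world 1, 0R1]
5. p3, 1   [~->-rule on 4]
6. ~p2, 1   [~->-rule on 4]
7. p3 -> p2, 1   [[]-rule on 2 via 0R1]
8. p2, 1   [->-rule on 7 (branches; this branch)]
Accessibility: 0R1
Branch closes: p2 and ~p2 both at 1.
Every branch of the negation's tableau closes; the branch above is one of them.

Valid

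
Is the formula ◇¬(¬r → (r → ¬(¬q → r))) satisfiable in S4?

Unsatisfiable

1. ◇¬(¬r → (r → ¬(¬q → r))), u
2. ¬(¬r → (r → ¬(¬q → r))), v
3. ¬r, v
4. ¬(r → ¬(¬q → r)), v
5. r, v
6. ¬q → r, v
Accessibility: uRu, uRv, vRv
Branch closes: r and ¬r both at v.
All branches of the tableau close; one closing branch shown above.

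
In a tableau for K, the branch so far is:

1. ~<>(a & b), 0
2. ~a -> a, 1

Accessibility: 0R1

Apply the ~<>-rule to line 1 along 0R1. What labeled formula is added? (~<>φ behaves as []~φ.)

~(a & b), 1

~<>φ behaves as []~φ: propagate the negated body to each accessible world.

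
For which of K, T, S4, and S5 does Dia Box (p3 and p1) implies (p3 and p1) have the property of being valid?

S5

S5-tableau for the negation not (Dia Box (p3 and p1) implies (p3 and p1)):
1. not (Dia Box (p3 and p1) implies (p3 and p1)), u
2. Dia Box (p3 and p1), u
3. not (p3 and p1), u
4. not p1, u
5. Box (p3 and p1), v
6. p3 and p1, u
7. p3, u
8. p1, u
Accessibility: uRu, uRv, vRu, vRv
Branch closes: p1 and not p1 both at u.
Every branch closes (one shown): valid in S5.
S4-tableau for the negation not (Dia Box (p3 and p1) implies (p3 and p1)):
1. not (Dia Box (p3 and p1) implies (p3 and p1)), u
2. Dia Box (p3 and p1), u
3. not (p3 and p1), u
4. not p1, u
5. Box (p3 and p1), v
6. p3 and p1, v
7. p3, v
8. p1, v
Accessibility: uRu, uRv, vRv
Complete open branch: countermodel on an S4-frame, so not valid in S4, nor in K, T (the same frame is also a K-frame and a T-frame).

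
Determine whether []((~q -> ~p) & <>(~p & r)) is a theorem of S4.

Tableau for the negation ~[]((~q -> ~p) & <>(~p & r)):
1. ~[]((~q -> ~p) & <>(~p & r)), w0
2. ~((~q -> ~p) & <>(~p & r)), w1   [~[]-rule on 1: fresh world w1, w0Rw1]
3. ~<>(~p & r), w1   [~&-rule on 2 (branches; this branch)]
4. ~(~p & r), w1   [~<>-rule on 3 via w1Rw1]
5. ~r, w1   [~&-rule on 4 (branches; this branch)]
Accessibility: w0Rw0, w0Rw1, w1Rw1
The negation has an open branch (countermodel exists).

Invalid (countermodel exists)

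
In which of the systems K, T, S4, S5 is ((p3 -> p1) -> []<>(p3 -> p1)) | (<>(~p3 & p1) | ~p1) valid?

S5

S5-tableau for the negation ~(((p3 -> p1) -> []<>(p3 -> p1)) | (<>(~p3 & p1) | ~p1)):
1. ~(((p3 -> p1) -> []<>(p3 -> p1)) | (<>(~p3 & p1) | ~p1)), w0
2. ~((p3 -> p1) -> []<>(p3 -> p1)), w0
3. ~(<>(~p3 & p1) | ~p1), w0
4. p3 -> p1, w0
5. ~[]<>(p3 -> p1), w0
6. ~<>(~p3 & p1), w0
7. p1, w0
8. ~(~p3 & p1), w0
9. p3, w0
10. ~<>(p3 -> p1), w1
11. ~(~p3 & p1), w1
12. ~(p3 -> p1), w0
13. ~p1, w0
Accessibility: w0Rw0, w0Rw1, w1Rw0, w1Rw1
Branch closes: p1 and ~p1 both at w0.
Every branch closes (one shown): valid in S5.
S4-tableau for the negation ~(((p3 -> p1) -> []<>(p3 -> p1)) | (<>(~p3 & p1) | ~p1)):
1. ~(((p3 -> p1) -> []<>(p3 -> p1)) | (<>(~p3 & p1) | ~p1)), w0
2. ~((p3 -> p1) -> []<>(p3 -> p1)), w0
3. ~(<>(~p3 & p1) | ~p1), w0
4. p3 -> p1, w0
5. ~[]<>(p3 -> p1), w0
6. ~<>(~p3 & p1), w0
7. p1, w0
8. ~(~p3 & p1), w0
9. p3, w0
10. ~<>(p3 -> p1), w1
11. ~(~p3 & p1), w1
12. ~(p3 -> p1), w1
13. p3, w1
14. ~p1, w1
Accessibility: w0Rw0, w0Rw1, w1Rw1
Complete open branch: countermodel on an S4-frame, so not valid in S4, nor in K, T (the same frame is also a K-frame and a T-frame).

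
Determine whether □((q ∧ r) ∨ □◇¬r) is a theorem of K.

Not valid

Tableau for the negation ¬□((q ∧ r) ∨ □◇¬r):
1. ¬□((q ∧ r) ∨ □◇¬r), w0
2. ¬((q ∧ r) ∨ □◇¬r), w1
3. ¬(q ∧ r), w1
4. ¬□◇¬r, w1
5. ¬r, w1
6. ¬◇¬r, w2
Accessibility: w0Rw1, w1Rw2
The negation has an open branch (countermodel exists).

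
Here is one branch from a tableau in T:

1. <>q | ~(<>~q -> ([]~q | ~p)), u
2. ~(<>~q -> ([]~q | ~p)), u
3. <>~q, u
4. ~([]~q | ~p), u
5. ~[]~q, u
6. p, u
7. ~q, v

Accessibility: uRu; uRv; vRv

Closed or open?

No atom appears with both signs at the same world.

Not closed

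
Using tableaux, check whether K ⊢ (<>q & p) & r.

Tableau for the negation ~((<>q & p) & r):
1. ~((<>q & p) & r), 0
2. ~r, 0
The negation has an open branch (countermodel exists).

No, not valid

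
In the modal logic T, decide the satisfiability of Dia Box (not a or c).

1. Dia Box (not a or c), 0
2. Box (not a or c), 1
3. not a or c, 1
4. c, 1
Accessibility: 0R0, 0R1, 1R1

Satisfiable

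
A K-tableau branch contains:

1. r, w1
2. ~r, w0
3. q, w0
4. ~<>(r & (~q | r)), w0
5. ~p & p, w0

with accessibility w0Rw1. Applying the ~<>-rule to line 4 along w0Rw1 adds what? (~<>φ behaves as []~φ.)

~(r & (~q | r)), w1

~<>φ behaves as []~φ: propagate the negated body to each accessible world.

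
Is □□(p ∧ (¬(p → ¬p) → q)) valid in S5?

Tableau for the negation ¬□□(p ∧ (¬(p → ¬p) → q)):
1. ¬□□(p ∧ (¬(p → ¬p) → q)), 0
2. ¬□(p ∧ (¬(p → ¬p) → q)), 1
3. ¬(p ∧ (¬(p → ¬p) → q)), 2
4. ¬(¬(p → ¬p) → q), 2
5. ¬(p → ¬p), 2
6. ¬q, 2
7. p, 2
Accessibility: 0R0, 0R1, 0R2, 1R0, 1R1, 1R2, 2R0, 2R1, 2R2
The negation has an open branch (countermodel exists).

Not valid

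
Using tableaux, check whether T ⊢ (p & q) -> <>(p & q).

Valid in T

Tableau for the negation ~((p & q) -> <>(p & q)):
1. ~((p & q) -> <>(p & q)), u
2. p & q, u
3. ~<>(p & q), u
4. p, u
5. q, u
6. ~(p & q), u
7. ~q, u
Accessibility: uRu
Branch closes: q and ~q both at u.
All branches of the negation close; one closing branch shown above.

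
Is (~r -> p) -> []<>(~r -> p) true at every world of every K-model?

No, not valid

Tableau for the negation ~((~r -> p) -> []<>(~r -> p)):
1. ~((~r -> p) -> []<>(~r -> p)), u
2. ~r -> p, u
3. ~[]<>(~r -> p), u
4. p, u
5. ~<>(~r -> p), v
Accessibility: uRv
The negation has an open branch (countermodel exists).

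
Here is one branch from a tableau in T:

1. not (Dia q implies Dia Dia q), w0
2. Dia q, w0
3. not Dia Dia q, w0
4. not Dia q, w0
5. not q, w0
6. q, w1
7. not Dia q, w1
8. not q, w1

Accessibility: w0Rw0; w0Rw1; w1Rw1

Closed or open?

Yes, closed

Both q and not q appear at w1.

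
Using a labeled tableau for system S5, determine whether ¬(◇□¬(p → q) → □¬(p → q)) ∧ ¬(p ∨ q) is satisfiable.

1. ¬(◇□¬(p → q) → □¬(p → q)) ∧ ¬(p ∨ q), w0
2. ¬(◇□¬(p → q) → □¬(p → q)), w0
3. ¬(p ∨ q), w0
4. ◇□¬(p → q), w0
5. ¬□¬(p → q), w0
6. ¬p, w0
7. ¬q, w0
8. □¬(p → q), w1
9. ¬(p → q), w0
10. p, w0
Accessibility: w0Rw0, w0Rw1, w1Rw0, w1Rw1
Branch closes: p and ¬p both at w0.
Every branch closes; the branch above is one of them.

Unsatisfiable (every branch closes)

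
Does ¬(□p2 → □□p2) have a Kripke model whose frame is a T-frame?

Satisfiable (open branch found)

1. ¬(□p2 → □□p2), 0
2. □p2, 0
3. ¬□□p2, 0
4. p2, 0
5. ¬□p2, 1
6. p2, 1
7. ¬p2, 2
Accessibility: 0R0, 0R1, 1R1, 1R2, 2R2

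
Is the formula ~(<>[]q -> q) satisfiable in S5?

No, unsatisfiable

1. ~(<>[]q -> q), w0
2. <>[]q, w0
3. ~q, w0
4. []q, w1
5. q, w0
Accessibility: w0Rw0, w0Rw1, w1Rw0, w1Rw1
Branch closes: q and ~q both at w0.
All branches of the tableau close; one closing branch shown above.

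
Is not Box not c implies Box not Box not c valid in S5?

Tableau for the negation not (not Box not c implies Box not Box not c):
1. not (not Box not c implies Box not Box not c), w0
2. not Box not c, w0
3. not Box not Box not c, w0
4. c, w1
5. Box not c, w2
6. not c, w0
7. not c, w1
Accessibility: w0Rw0, w0Rw1, w0Rw2, w1Rw0, w1Rw1, w1Rw2, w2Rw0, w2Rw1, w2Rw2
Branch closes: c and not c both at w1.
All branches of the negation close; one closing branch shown above.

Valid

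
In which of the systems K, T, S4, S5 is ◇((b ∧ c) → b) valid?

T, S4, S5

T-tableau for the negation ¬◇((b ∧ c) → b):
1. ¬◇((b ∧ c) → b), w0
2. ¬((b ∧ c) → b), w0
3. b ∧ c, w0
4. ¬b, w0
5. b, w0
6. c, w0
Accessibility: w0Rw0
Branch closes: b and ¬b both at w0.
Every branch closes (one shown): valid in T, hence also in S4, S5 (every theorem of T is a theorem of S4 and S5).
K-tableau for the negation ¬◇((b ∧ c) → b):
1. ¬◇((b ∧ c) → b), w0
Complete open branch: countermodel on a K-frame, so not valid in K.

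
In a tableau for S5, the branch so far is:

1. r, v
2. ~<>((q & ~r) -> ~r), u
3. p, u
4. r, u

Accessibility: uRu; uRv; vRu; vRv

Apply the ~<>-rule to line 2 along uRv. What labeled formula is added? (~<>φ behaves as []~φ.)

~((q & ~r) -> ~r), v

~<>φ behaves as []~φ: propagate the negated body to each accessible world.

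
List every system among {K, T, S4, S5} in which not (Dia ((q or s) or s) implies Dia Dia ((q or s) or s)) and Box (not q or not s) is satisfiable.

T-tableau for the formula:
1. not (Dia ((q or s) or s) implies Dia Dia ((q or s) or s)) and Box (not q or not s), u
2. not (Dia ((q or s) or s) implies Dia Dia ((q or s) or s)), u
3. Box (not q or not s), u
4. Dia ((q or s) or s), u
5. not Dia Dia ((q or s) or s), u
6. not q or not s, u
7. not Dia ((q or s) or s), u
8. not ((q or s) or s), u
9. not (q or s), u
10. not s, u
11. not q, u
12. (q or s) or s, v
13. not q or not s, v
14. not Dia ((q or s) or s), v
15. not ((q or s) or s), v
16. not (q or s), v
17. not s, v
18. not q, v
19. q or s, v
20. s, v
Accessibility: uRu, uRv, vRv
Branch closes: s and not s both at v.
Every branch closes (one shown): unsatisfiable in T, hence also in S4, S5 (every S4/S5-frame is a T-frame).
K-tableau for the formula:
1. not (Dia ((q or s) or s) implies Dia Dia ((q or s) or s)) and Box (not q or not s), u
2. not (Dia ((q or s) or s) implies Dia Dia ((q or s) or s)), u
3. Box (not q or not s), u
4. Dia ((q or s) or s), u
5. not Dia Dia ((q or s) or s), u
6. (q or s) or s, v
7. not q or not s, v
8. not Dia ((q or s) or s), v
9. s, v
10. not q, v
Accessibility: uRv
Complete open branch: satisfiable in K.

K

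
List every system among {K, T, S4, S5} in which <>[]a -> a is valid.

S5

S4-tableau for the negation ~(<>[]a -> a):
1. ~(<>[]a -> a), u
2. <>[]a, u
3. ~a, u
4. []a, v
5. a, v
Accessibility: uRu, uRv, vRv
Complete open branch: countermodel on an S4-frame, so not valid in S4, nor in K, T (the same frame is also a K-frame and a T-frame).
S5-tableau for the negation ~(<>[]a -> a):
1. ~(<>[]a -> a), u
2. <>[]a, u
3. ~a, u
4. []a, v
5. a, u
Accessibility: uRu, uRv, vRu, vRv
Branch closes: a and ~a both at u.
Every branch closes (one shown): valid in S5.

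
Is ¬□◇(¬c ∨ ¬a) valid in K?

No, not valid

Tableau for the negation □◇(¬c ∨ ¬a):
1. □◇(¬c ∨ ¬a), w0
The negation has an open branch (countermodel exists).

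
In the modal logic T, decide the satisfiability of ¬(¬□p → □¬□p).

Satisfiable

1. ¬(¬□p → □¬□p), u
2. ¬□p, u   [¬→-rule on 1]
3. ¬□¬□p, u   [¬→-rule on 1]
4. ¬p, v   [¬□-rule on 2: fresh world v, uRv]
5. □p, w   [¬□-rule on 3: fresh world w, uRw]
6. p, w   [□-rule on 5 via wRw]
Accessibility: uRu, uRv, uRw, vRv, wRw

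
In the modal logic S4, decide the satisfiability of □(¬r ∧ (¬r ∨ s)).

1. □(¬r ∧ (¬r ∨ s)), u
2. ¬r ∧ (¬r ∨ s), u   [□-rule on 1 via uRu]
3. ¬r, u   [∧-rule on 2]
4. ¬r ∨ s, u   [∧-rule on 2]
5. s, u   [∨-rule on 4 (branches; this branch)]
Accessibility: uRu

Yes, satisfiable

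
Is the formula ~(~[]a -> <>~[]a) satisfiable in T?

1. ~(~[]a -> <>~[]a), w0
2. ~[]a, w0
3. ~<>~[]a, w0
4. []a, w0
5. a, w0
6. ~a, w1
7. []a, w1
8. a, w1
Accessibility: w0Rw0, w0Rw1, w1Rw1
Branch closes: a and ~a both at w1.
All branches of the tableau close; one closing branch shown above.

Unsatisfiable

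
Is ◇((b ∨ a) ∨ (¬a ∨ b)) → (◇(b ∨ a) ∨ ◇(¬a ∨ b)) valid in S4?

Tableau for the negation ¬(◇((b ∨ a) ∨ (¬a ∨ b)) → (◇(b ∨ a) ∨ ◇(¬a ∨ b))):
1. ¬(◇((b ∨ a) ∨ (¬a ∨ b)) → (◇(b ∨ a) ∨ ◇(¬a ∨ b))), w0
2. ◇((b ∨ a) ∨ (¬a ∨ b)), w0
3. ¬(◇(b ∨ a) ∨ ◇(¬a ∨ b)), w0
4. ¬◇(b ∨ a), w0
5. ¬◇(¬a ∨ b), w0
6. ¬(b ∨ a), w0
7. ¬b, w0
8. ¬a, w0
9. ¬(¬a ∨ b), w0
10. a, w0
Accessibility: w0Rw0
Branch closes: a and ¬a both at w0.
Every branch of the negation's tableau closes; the branch above is one of them.

Valid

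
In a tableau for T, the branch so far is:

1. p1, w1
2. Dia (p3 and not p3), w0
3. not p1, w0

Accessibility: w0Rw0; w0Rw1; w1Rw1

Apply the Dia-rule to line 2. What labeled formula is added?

a fresh world w2 with w0Rw2, and p3 and not p3 at w2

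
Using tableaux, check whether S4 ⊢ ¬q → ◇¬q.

Tableau for the negation ¬(¬q → ◇¬q):
1. ¬(¬q → ◇¬q), w0
2. ¬q, w0
3. ¬◇¬q, w0
4. q, w0
Accessibility: w0Rw0
Branch closes: q and ¬q both at w0.
Every branch of the negation's tableau closes; the branch above is one of them.

Yes, valid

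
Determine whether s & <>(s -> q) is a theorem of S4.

Tableau for the negation ~(s & <>(s -> q)):
1. ~(s & <>(s -> q)), w0
2. ~<>(s -> q), w0
3. ~(s -> q), w0
4. s, w0
5. ~q, w0
Accessibility: w0Rw0
The negation has an open branch (countermodel exists).

Not valid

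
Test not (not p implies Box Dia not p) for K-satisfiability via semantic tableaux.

1. not (not p implies Box Dia not p), u
2. not p, u
3. not Box Dia not p, u
4. not Dia not p, v
Accessibility: uRv

Satisfiable (open branch found)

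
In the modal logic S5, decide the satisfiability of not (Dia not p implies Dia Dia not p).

1. not (Dia not p implies Dia Dia not p), u
2. Dia not p, u   [neg-implies-rule on 1]
3. not Dia Dia not p, u   [neg-implies-rule on 1]
4. not Dia not p, u   [neg-Dia-rule on 3 via uRu]
5. p, u   [neg-Dia-rule on 4 via uRu]
6. not p, v   [Dia-rule on 2: fresh world v, uRv]
7. not Dia not p, v   [neg-Dia-rule on 3 via uRv]
8. p, v   [neg-Dia-rule on 4 via uRv]
Accessibility: uRu, uRv, vRu, vRv
Branch closes: p and not p both at v.
All branches of the tableau close; one closing branch shown above.

Unsatisfiable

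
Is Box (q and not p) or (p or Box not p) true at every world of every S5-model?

Tableau for the negation not (Box (q and not p) or (p or Box not p)):
1. not (Box (q and not p) or (p or Box not p)), 0
2. not Box (q and not p), 0
3. not (p or Box not p), 0
4. not p, 0
5. not Box not p, 0
6. not (q and not p), 1
7. p, 1
8. p, 2
Accessibility: 0R0, 0R1, 0R2, 1R0, 1R1, 1R2, 2R0, 2R1, 2R2
The negation has an open branch (countermodel exists).

Invalid (countermodel exists)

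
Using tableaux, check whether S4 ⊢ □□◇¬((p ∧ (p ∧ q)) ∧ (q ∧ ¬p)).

Tableau for the negation ¬□□◇¬((p ∧ (p ∧ q)) ∧ (q ∧ ¬p)):
1. ¬□□◇¬((p ∧ (p ∧ q)) ∧ (q ∧ ¬p)), w0
2. ¬□◇¬((p ∧ (p ∧ q)) ∧ (q ∧ ¬p)), w1
3. ¬◇¬((p ∧ (p ∧ q)) ∧ (q ∧ ¬p)), w2
4. (p ∧ (p ∧ q)) ∧ (q ∧ ¬p), w2
5. p ∧ (p ∧ q), w2
6. q ∧ ¬p, w2
7. p, w2
8. p ∧ q, w2
9. q, w2
10. ¬p, w2
Accessibility: w0Rw0, w0Rw1, w0Rw2, w1Rw1, w1Rw2, w2Rw2
Branch closes: p and ¬p both at w2.
All branches of the negation close; one closing branch shown above.

Valid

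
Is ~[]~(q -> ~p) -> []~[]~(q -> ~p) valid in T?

Tableau for the negation ~(~[]~(q -> ~p) -> []~[]~(q -> ~p)):
1. ~(~[]~(q -> ~p) -> []~[]~(q -> ~p)), u
2. ~[]~(q -> ~p), u
3. ~[]~[]~(q -> ~p), u
4. q -> ~p, v
5. ~p, v
6. []~(q -> ~p), w
7. ~(q -> ~p), w
8. q, w
9. p, w
Accessibility: uRu, uRv, uRw, vRv, wRw
The negation has an open branch (countermodel exists).

No, not valid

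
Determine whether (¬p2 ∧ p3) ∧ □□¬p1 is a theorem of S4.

Invalid (countermodel exists)

Tableau for the negation ¬((¬p2 ∧ p3) ∧ □□¬p1):
1. ¬((¬p2 ∧ p3) ∧ □□¬p1), w0
2. ¬□□¬p1, w0
3. ¬□¬p1, w1
4. p1, w2
Accessibility: w0Rw0, w0Rw1, w0Rw2, w1Rw1, w1Rw2, w2Rw2
The negation has an open branch (countermodel exists).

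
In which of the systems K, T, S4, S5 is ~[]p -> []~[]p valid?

S5

S5-tableau for the negation ~(~[]p -> []~[]p):
1. ~(~[]p -> []~[]p), 0
2. ~[]p, 0
3. ~[]~[]p, 0
4. ~p, 1
5. []p, 2
6. p, 0
7. p, 1
Accessibility: 0R0, 0R1, 0R2, 1R0, 1R1, 1R2, 2R0, 2R1, 2R2
Branch closes: p and ~p both at 1.
Every branch closes (one shown): valid in S5.
S4-tableau for the negation ~(~[]p -> []~[]p):
1. ~(~[]p -> []~[]p), 0
2. ~[]p, 0
3. ~[]~[]p, 0
4. ~p, 1
5. []p, 2
6. p, 2
Accessibility: 0R0, 0R1, 0R2, 1R1, 2R2
Complete open branch: countermodel on an S4-frame, so not valid in S4, nor in K, T (the same frame is also a K-frame and a T-frame).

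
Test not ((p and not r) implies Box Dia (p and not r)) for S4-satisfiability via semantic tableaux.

Yes, satisfiable

1. not ((p and not r) implies Box Dia (p and not r)), u
2. p and not r, u
3. not Box Dia (p and not r), u
4. p, u
5. not r, u
6. not Dia (p and not r), v
7. not (p and not r), v
8. r, v
Accessibility: uRu, uRv, vRv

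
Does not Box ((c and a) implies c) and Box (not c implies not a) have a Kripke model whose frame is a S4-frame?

Unsatisfiable (every branch closes)

1. not Box ((c and a) implies c) and Box (not c implies not a), 0
2. not Box ((c and a) implies c), 0
3. Box (not c implies not a), 0
4. not c implies not a, 0
5. not a, 0
6. not ((c and a) implies c), 1
7. c and a, 1
8. not c, 1
9. c, 1
10. a, 1
Accessibility: 0R0, 0R1, 1R1
Branch closes: c and not c both at 1.
(One branch shown.) All branches close.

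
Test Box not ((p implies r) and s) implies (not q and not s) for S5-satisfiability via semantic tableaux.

1. Box not ((p implies r) and s) implies (not q and not s), 0
2. not q and not s, 0   [implies-rule on 1 (branches; this branch)]
3. not q, 0   [and-rule on 2]
4. not s, 0   [and-rule on 2]
Accessibility: 0R0

Satisfiable (open branch found)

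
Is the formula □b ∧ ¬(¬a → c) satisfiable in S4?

1. □b ∧ ¬(¬a → c), 0
2. □b, 0
3. ¬(¬a → c), 0
4. ¬a, 0
5. ¬c, 0
6. b, 0
Accessibility: 0R0

Yes, satisfiable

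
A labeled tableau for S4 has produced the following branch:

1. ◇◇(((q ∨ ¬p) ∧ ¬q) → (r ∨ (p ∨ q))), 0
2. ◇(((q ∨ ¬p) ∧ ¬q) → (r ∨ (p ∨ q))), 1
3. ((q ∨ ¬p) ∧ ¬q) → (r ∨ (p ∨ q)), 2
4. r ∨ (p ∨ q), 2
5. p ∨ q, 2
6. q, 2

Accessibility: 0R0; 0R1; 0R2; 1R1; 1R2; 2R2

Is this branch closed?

No world carries both an atom and its negation.

No, open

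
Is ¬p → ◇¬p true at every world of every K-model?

Not valid

Tableau for the negation ¬(¬p → ◇¬p):
1. ¬(¬p → ◇¬p), u
2. ¬p, u
3. ¬◇¬p, u
The negation has an open branch (countermodel exists).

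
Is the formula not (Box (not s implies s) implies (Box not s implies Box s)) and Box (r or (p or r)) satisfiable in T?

1. not (Box (not s implies s) implies (Box not s implies Box s)) and Box (r or (p or r)), w0
2. not (Box (not s implies s) implies (Box not s implies Box s)), w0
3. Box (r or (p or r)), w0
4. Box (not s implies s), w0
5. not (Box not s implies Box s), w0
6. Box not s, w0
7. not Box s, w0
8. r or (p or r), w0
9. not s implies s, w0
10. not s, w0
11. p or r, w0
12. s, w0
Accessibility: w0Rw0
Branch closes: s and not s both at w0.
All branches of the tableau close; one closing branch shown above.

Unsatisfiable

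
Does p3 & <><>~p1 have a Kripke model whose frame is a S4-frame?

1. p3 & <><>~p1, u
2. p3, u
3. <><>~p1, u
4. <>~p1, v
5. ~p1, w
Accessibility: uRu, uRv, uRw, vRv, vRw, wRw

Satisfiable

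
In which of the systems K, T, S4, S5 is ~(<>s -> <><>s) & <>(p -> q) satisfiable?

T-tableau for the formula:
1. ~(<>s -> <><>s) & <>(p -> q), 0
2. ~(<>s -> <><>s), 0   [&-rule on 1]
3. <>(p -> q), 0   [&-rule on 1]
4. <>s, 0   [~->-rule on 2]
5. ~<><>s, 0   [~->-rule on 2]
6. ~<>s, 0   [~<>-rule on 5 via 0R0]
7. ~s, 0   [~<>-rule on 6 via 0R0]
8. p -> q, 1   [<>-rule on 3: fresh world 1, 0R1]
9. ~<>s, 1   [~<>-rule on 5 via 0R1]
10. ~s, 1   [~<>-rule on 6 via 0R1]
11. q, 1   [->-rule on 8 (branches; this branch)]
12. s, 2   [<>-rule on 4: fresh world 2, 0R2]
13. ~<>s, 2   [~<>-rule on 5 via 0R2]
14. ~s, 2   [~<>-rule on 6 via 0R2]
Accessibility: 0R0, 0R1, 0R2, 1R1, 2R2
Branch closes: s and ~s both at 2.
Every branch closes (one shown): unsatisfiable in T, hence also in S4, S5 (every S4/S5-frame is a T-frame).
K-tableau for the formula:
1. ~(<>s -> <><>s) & <>(p -> q), 0
2. ~(<>s -> <><>s), 0   [&-rule on 1]
3. <>(p -> q), 0   [&-rule on 1]
4. <>s, 0   [~->-rule on 2]
5. ~<><>s, 0   [~->-rule on 2]
6. p -> q, 1   [<>-rule on 3: fresh world 1, 0R1]
7. ~<>s, 1   [~<>-rule on 5 via 0R1]
8. q, 1   [->-rule on 6 (branches; this branch)]
9. s, 2   [<>-rule on 4: fresh world 2, 0R2]
10. ~<>s, 2   [~<>-rule on 5 via 0R2]
Accessibility: 0R1, 0R2
Complete open branch: satisfiable in K.

K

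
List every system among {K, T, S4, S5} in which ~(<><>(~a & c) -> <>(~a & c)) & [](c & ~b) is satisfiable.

T-tableau for the formula:
1. ~(<><>(~a & c) -> <>(~a & c)) & [](c & ~b), 0
2. ~(<><>(~a & c) -> <>(~a & c)), 0
3. [](c & ~b), 0
4. <><>(~a & c), 0
5. ~<>(~a & c), 0
6. c & ~b, 0
7. c, 0
8. ~b, 0
9. ~(~a & c), 0
10. a, 0
11. <>(~a & c), 1
12. c & ~b, 1
13. c, 1
14. ~b, 1
15. ~(~a & c), 1
16. a, 1
17. ~a & c, 2
18. ~a, 2
19. c, 2
Accessibility: 0R0, 0R1, 1R1, 1R2, 2R2
Complete open branch: satisfiable in T, hence also in K (this T-model is also a K-model).
S4-tableau for the formula:
1. ~(<><>(~a & c) -> <>(~a & c)) & [](c & ~b), 0
2. ~(<><>(~a & c) -> <>(~a & c)), 0
3. [](c & ~b), 0
4. <><>(~a & c), 0
5. ~<>(~a & c), 0
6. c & ~b, 0
7. c, 0
8. ~b, 0
9. ~(~a & c), 0
10. a, 0
11. <>(~a & c), 1
12. c & ~b, 1
13. c, 1
14. ~b, 1
15. ~(~a & c), 1
16. a, 1
17. ~a & c, 2
18. ~a, 2
19. c, 2
20. c & ~b, 2
21. ~b, 2
22. ~(~a & c), 2
23. ~c, 2
Accessibility: 0R0, 0R1, 0R2, 1R1, 1R2, 2R2
Branch closes: c and ~c both at 2.
Every branch closes (one shown): unsatisfiable in S4, hence also in S5 (every S5-frame is an S4-frame).

K, T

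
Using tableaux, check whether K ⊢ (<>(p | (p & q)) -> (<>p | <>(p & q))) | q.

Valid in K

Tableau for the negation ~((<>(p | (p & q)) -> (<>p | <>(p & q))) | q):
1. ~((<>(p | (p & q)) -> (<>p | <>(p & q))) | q), 0
2. ~(<>(p | (p & q)) -> (<>p | <>(p & q))), 0
3. ~q, 0
4. <>(p | (p & q)), 0
5. ~(<>p | <>(p & q)), 0
6. ~<>p, 0
7. ~<>(p & q), 0
8. p | (p & q), 1
9. ~p, 1
10. ~(p & q), 1
11. p & q, 1
12. p, 1
13. q, 1
Accessibility: 0R1
Branch closes: p and ~p both at 1.
All branches of the negation close; one closing branch shown above.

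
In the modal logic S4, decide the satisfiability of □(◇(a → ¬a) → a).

Satisfiable

1. □(◇(a → ¬a) → a), w0
2. ◇(a → ¬a) → a, w0
3. a, w0
Accessibility: w0Rw0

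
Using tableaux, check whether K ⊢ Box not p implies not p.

Invalid (countermodel exists)

Tableau for the negation not (Box not p implies not p):
1. not (Box not p implies not p), w0
2. Box not p, w0   [neg-implies-rule on 1]
3. p, w0   [neg-implies-rule on 1]
The negation has an open branch (countermodel exists).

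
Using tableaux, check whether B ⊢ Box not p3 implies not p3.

Valid in B

Tableau for the negation not (Box not p3 implies not p3):
1. not (Box not p3 implies not p3), 0
2. Box not p3, 0
3. p3, 0
4. not p3, 0
Accessibility: 0R0
Branch closes: p3 and not p3 both at 0.
Every branch of the negation's tableau closes; the branch above is one of them.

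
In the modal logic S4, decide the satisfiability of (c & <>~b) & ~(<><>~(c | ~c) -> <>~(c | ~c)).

No, unsatisfiable

1. (c & <>~b) & ~(<><>~(c | ~c) -> <>~(c | ~c)), u
2. c & <>~b, u   [&-rule on 1]
3. ~(<><>~(c | ~c) -> <>~(c | ~c)), u   [&-rule on 1]
4. c, u   [&-rule on 2]
5. <>~b, u   [&-rule on 2]
6. <><>~(c | ~c), u   [~->-rule on 3]
7. ~<>~(c | ~c), u   [~->-rule on 3]
8. c | ~c, u   [~<>-rule on 7 via uRu]
9. ~b, v   [<>-rule on 5: fresh world v, uRv]
10. c | ~c, v   [~<>-rule on 7 via uRv]
11. ~c, v   [|-rule on 10 (branches; this branch)]
12. <>~(c | ~c), w   [<>-rule on 6: fresh world w, uRw]
13. c | ~c, w   [~<>-rule on 7 via uRw]
14. ~c, w   [|-rule on 13 (branches; this branch)]
15. ~(c | ~c), x   [<>-rule on 12: fresh world x, wRx]
16. ~c, x   [~|-rule on 15]
17. c, x   [~|-rule on 15]
Accessibility: uRu, uRv, uRw, uRx, vRv, wRw, wRx, xRx
Branch closes: c and ~c both at x.
(One branch shown.) All branches close.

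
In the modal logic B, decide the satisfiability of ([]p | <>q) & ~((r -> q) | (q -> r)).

1. ([]p | <>q) & ~((r -> q) | (q -> r)), u
2. []p | <>q, u
3. ~((r -> q) | (q -> r)), u
4. ~(r -> q), u
5. ~(q -> r), u
6. r, u
7. ~q, u
8. q, u
9. ~r, u
Accessibility: uRu
Branch closes: q and ~q both at u.
All branches of the tableau close; one closing branch shown above.

No, unsatisfiable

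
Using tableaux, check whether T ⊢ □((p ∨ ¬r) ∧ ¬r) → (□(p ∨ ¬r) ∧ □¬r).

Tableau for the negation ¬(□((p ∨ ¬r) ∧ ¬r) → (□(p ∨ ¬r) ∧ □¬r)):
1. ¬(□((p ∨ ¬r) ∧ ¬r) → (□(p ∨ ¬r) ∧ □¬r)), 0
2. □((p ∨ ¬r) ∧ ¬r), 0
3. ¬(□(p ∨ ¬r) ∧ □¬r), 0
4. (p ∨ ¬r) ∧ ¬r, 0
5. p ∨ ¬r, 0
6. ¬r, 0
7. ¬□(p ∨ ¬r), 0
8. ¬(p ∨ ¬r), 1
9. ¬p, 1
10. r, 1
11. (p ∨ ¬r) ∧ ¬r, 1
12. p ∨ ¬r, 1
13. ¬r, 1
Accessibility: 0R0, 0R1, 1R1
Branch closes: r and ¬r both at 1.
Every branch of the negation's tableau closes; the branch above is one of them.

Yes, valid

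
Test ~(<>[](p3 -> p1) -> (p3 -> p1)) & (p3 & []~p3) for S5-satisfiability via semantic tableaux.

1. ~(<>[](p3 -> p1) -> (p3 -> p1)) & (p3 & []~p3), u
2. ~(<>[](p3 -> p1) -> (p3 -> p1)), u
3. p3 & []~p3, u
4. <>[](p3 -> p1), u
5. ~(p3 -> p1), u
6. p3, u
7. []~p3, u
8. ~p1, u
9. ~p3, u
Accessibility: uRu
Branch closes: p3 and ~p3 both at u.
All branches of the tableau close; one closing branch shown above.

No, unsatisfiable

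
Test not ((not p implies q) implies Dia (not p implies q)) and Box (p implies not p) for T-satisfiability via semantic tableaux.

No, unsatisfiable

1. not ((not p implies q) implies Dia (not p implies q)) and Box (p implies not p), w0
2. not ((not p implies q) implies Dia (not p implies q)), w0
3. Box (p implies not p), w0
4. not p implies q, w0
5. not Dia (not p implies q), w0
6. p implies not p, w0
7. not (not p implies q), w0
8. not p, w0
9. not q, w0
10. q, w0
Accessibility: w0Rw0
Branch closes: q and not q both at w0.
(One branch shown.) All branches close.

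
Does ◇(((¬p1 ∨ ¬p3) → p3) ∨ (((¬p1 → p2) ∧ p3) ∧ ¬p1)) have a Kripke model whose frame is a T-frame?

1. ◇(((¬p1 ∨ ¬p3) → p3) ∨ (((¬p1 → p2) ∧ p3) ∧ ¬p1)), u
2. ((¬p1 ∨ ¬p3) → p3) ∨ (((¬p1 → p2) ∧ p3) ∧ ¬p1), v
3. ((¬p1 → p2) ∧ p3) ∧ ¬p1, v
4. (¬p1 → p2) ∧ p3, v
5. ¬p1, v
6. ¬p1 → p2, v
7. p3, v
8. p2, v
Accessibility: uRu, uRv, vRv

Yes, satisfiable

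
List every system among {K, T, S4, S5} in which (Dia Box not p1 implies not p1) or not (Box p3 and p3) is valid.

S5

S5-tableau for the negation not ((Dia Box not p1 implies not p1) or not (Box p3 and p3)):
1. not ((Dia Box not p1 implies not p1) or not (Box p3 and p3)), u
2. not (Dia Box not p1 implies not p1), u
3. Box p3 and p3, u
4. Dia Box not p1, u
5. p1, u
6. Box p3, u
7. p3, u
8. Box not p1, v
9. p3, v
10. not p1, u
Accessibility: uRu, uRv, vRu, vRv
Branch closes: p1 and not p1 both at u.
Every branch closes (one shown): valid in S5.
S4-tableau for the negation not ((Dia Box not p1 implies not p1) or not (Box p3 and p3)):
1. not ((Dia Box not p1 implies not p1) or not (Box p3 and p3)), u
2. not (Dia Box not p1 implies not p1), u
3. Box p3 and p3, u
4. Dia Box not p1, u
5. p1, u
6. Box p3, u
7. p3, u
8. Box not p1, v
9. p3, v
10. not p1, v
Accessibility: uRu, uRv, vRv
Complete open branch: countermodel on an S4-frame, so not valid in S4, nor in K, T (the same frame is also a K-frame and a T-frame).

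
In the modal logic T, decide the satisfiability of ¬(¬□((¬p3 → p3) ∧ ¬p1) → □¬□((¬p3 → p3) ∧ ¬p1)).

Satisfiable (open branch found)

1. ¬(¬□((¬p3 → p3) ∧ ¬p1) → □¬□((¬p3 → p3) ∧ ¬p1)), u
2. ¬□((¬p3 → p3) ∧ ¬p1), u
3. ¬□¬□((¬p3 → p3) ∧ ¬p1), u
4. ¬((¬p3 → p3) ∧ ¬p1), v
5. p1, v
6. □((¬p3 → p3) ∧ ¬p1), w
7. (¬p3 → p3) ∧ ¬p1, w
8. ¬p3 → p3, w
9. ¬p1, w
10. p3, w
Accessibility: uRu, uRv, uRw, vRv, wRw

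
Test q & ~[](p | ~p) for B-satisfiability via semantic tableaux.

1. q & ~[](p | ~p), 0
2. q, 0
3. ~[](p | ~p), 0
4. ~(p | ~p), 1
5. ~p, 1
6. p, 1
Accessibility: 0R0, 0R1, 1R0, 1R1
Branch closes: p and ~p both at 1.
Every branch closes; the branch above is one of them.

Unsatisfiable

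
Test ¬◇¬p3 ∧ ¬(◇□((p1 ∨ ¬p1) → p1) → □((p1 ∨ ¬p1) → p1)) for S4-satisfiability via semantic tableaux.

Satisfiable

1. ¬◇¬p3 ∧ ¬(◇□((p1 ∨ ¬p1) → p1) → □((p1 ∨ ¬p1) → p1)), w0
2. ¬◇¬p3, w0
3. ¬(◇□((p1 ∨ ¬p1) → p1) → □((p1 ∨ ¬p1) → p1)), w0
4. ◇□((p1 ∨ ¬p1) → p1), w0
5. ¬□((p1 ∨ ¬p1) → p1), w0
6. p3, w0
7. □((p1 ∨ ¬p1) → p1), w1
8. p3, w1
9. (p1 ∨ ¬p1) → p1, w1
10. p1, w1
11. ¬((p1 ∨ ¬p1) → p1), w2
12. p1 ∨ ¬p1, w2
13. ¬p1, w2
14. p3, w2
Accessibility: w0Rw0, w0Rw1, w0Rw2, w1Rw1, w2Rw2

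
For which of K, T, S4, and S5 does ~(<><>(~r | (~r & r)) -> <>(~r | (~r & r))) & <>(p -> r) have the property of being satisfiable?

T-tableau for the formula:
1. ~(<><>(~r | (~r & r)) -> <>(~r | (~r & r))) & <>(p -> r), u
2. ~(<><>(~r | (~r & r)) -> <>(~r | (~r & r))), u
3. <>(p -> r), u
4. <><>(~r | (~r & r)), u
5. ~<>(~r | (~r & r)), u
6. ~(~r | (~r & r)), u
7. r, u
8. ~(~r & r), u
9. p -> r, v
10. ~(~r | (~r & r)), v
11. r, v
12. ~(~r & r), v
13. <>(~r | (~r & r)), w
14. ~(~r | (~r & r)), w
15. r, w
16. ~(~r & r), w
17. ~r | (~r & r), x
18. ~r, x
Accessibility: uRu, uRv, uRw, vRv, wRw, wRx, xRx
Complete open branch: satisfiable in T, hence also in K (this T-model is also a K-model).
S4-tableau for the formula:
1. ~(<><>(~r | (~r & r)) -> <>(~r | (~r & r))) & <>(p -> r), u
2. ~(<><>(~r | (~r & r)) -> <>(~r | (~r & r))), u
3. <>(p -> r), u
4. <><>(~r | (~r & r)), u
5. ~<>(~r | (~r & r)), u
6. ~(~r | (~r & r)), u
7. r, u
8. ~(~r & r), u
9. p -> r, v
10. ~(~r | (~r & r)), v
11. r, v
12. ~(~r & r), v
13. <>(~r | (~r & r)), w
14. ~(~r | (~r & r)), w
15. r, w
16. ~(~r & r), w
17. ~r | (~r & r), x
18. ~(~r | (~r & r)), x
19. r, x
20. ~(~r & r), x
21. ~r & r, x
22. ~r, x
Accessibility: uRu, uRv, uRw, uRx, vRv, wRw, wRx, xRx
Branch closes: r and ~r both at x.
Every branch closes (one shown): unsatisfiable in S4, hence also in S5 (every S5-frame is an S4-frame).

K, T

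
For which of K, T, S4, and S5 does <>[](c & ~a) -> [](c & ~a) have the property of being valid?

S5

S4-tableau for the negation ~(<>[](c & ~a) -> [](c & ~a)):
1. ~(<>[](c & ~a) -> [](c & ~a)), w0
2. <>[](c & ~a), w0   [~->-rule on 1]
3. ~[](c & ~a), w0   [~->-rule on 1]
4. [](c & ~a), w1   [<>-rule on 2: fresh world w1, w0Rw1]
5. c & ~a, w1   [[]-rule on 4 via w1Rw1]
6. c, w1   [&-rule on 5]
7. ~a, w1   [&-rule on 5]
8. ~(c & ~a), w2   [~[]-rule on 3: fresh world w2, w0Rw2]
9. a, w2   [~&-rule on 8 (branches; this branch)]
Accessibility: w0Rw0, w0Rw1, w0Rw2, w1Rw1, w2Rw2
Complete open branch: countermodel on an S4-frame, so not valid in S4, nor in K, T (the same frame is also a K-frame and a T-frame).
S5-tableau for the negation ~(<>[](c & ~a) -> [](c & ~a)):
1. ~(<>[](c & ~a) -> [](c & ~a)), w0
2. <>[](c & ~a), w0   [~->-rule on 1]
3. ~[](c & ~a), w0   [~->-rule on 1]
4. [](c & ~a), w1   [<>-rule on 2: fresh world w1, w0Rw1]
5. c & ~a, w0   [[]-rule on 4 via w1Rw0]
6. c, w0   [&-rule on 5]
7. ~a, w0   [&-rule on 5]
8. c & ~a, w1   [[]-rule on 4 via w1Rw1]
9. c, w1   [&-rule on 8]
10. ~a, w1   [&-rule on 8]
11. ~(c & ~a), w2   [~[]-rule on 3: fresh world w2, w0Rw2]
12. c & ~a, w2   [[]-rule on 4 via w1Rw2]
13. c, w2   [&-rule on 12]
14. ~a, w2   [&-rule on 12]
15. a, w2   [~&-rule on 11 (branches; this branch)]
Accessibility: w0Rw0, w0Rw1, w0Rw2, w1Rw0, w1Rw1, w1Rw2, w2Rw0, w2Rw1, w2Rw2
Branch closes: a and ~a both at w2.
Every branch closes (one shown): valid in S5.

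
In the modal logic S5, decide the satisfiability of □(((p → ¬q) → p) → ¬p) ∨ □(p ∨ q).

1. □(((p → ¬q) → p) → ¬p) ∨ □(p ∨ q), u
2. □(p ∨ q), u
3. p ∨ q, u
4. q, u
Accessibility: uRu

Satisfiable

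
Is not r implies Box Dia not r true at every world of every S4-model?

Not valid

Tableau for the negation not (not r implies Box Dia not r):
1. not (not r implies Box Dia not r), 0
2. not r, 0
3. not Box Dia not r, 0
4. not Dia not r, 1
5. r, 1
Accessibility: 0R0, 0R1, 1R1
The negation has an open branch (countermodel exists).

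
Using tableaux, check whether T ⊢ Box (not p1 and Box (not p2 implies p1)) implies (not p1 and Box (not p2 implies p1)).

Valid

Tableau for the negation not (Box (not p1 and Box (not p2 implies p1)) implies (not p1 and Box (not p2 implies p1))):
1. not (Box (not p1 and Box (not p2 implies p1)) implies (not p1 and Box (not p2 implies p1))), w0
2. Box (not p1 and Box (not p2 implies p1)), w0
3. not (not p1 and Box (not p2 implies p1)), w0
4. not p1 and Box (not p2 implies p1), w0
5. not p1, w0
6. Box (not p2 implies p1), w0
7. not p2 implies p1, w0
8. not Box (not p2 implies p1), w0
9. p2, w0
10. not (not p2 implies p1), w1
11. not p2, w1
12. not p1, w1
13. not p1 and Box (not p2 implies p1), w1
14. Box (not p2 implies p1), w1
15. not p2 implies p1, w1
16. p1, w1
Accessibility: w0Rw0, w0Rw1, w1Rw1
Branch closes: p1 and not p1 both at w1.
All branches of the negation close; one closing branch shown above.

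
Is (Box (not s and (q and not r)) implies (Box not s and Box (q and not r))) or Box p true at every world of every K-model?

Tableau for the negation not ((Box (not s and (q and not r)) implies (Box not s and Box (q and not r))) or Box p):
1. not ((Box (not s and (q and not r)) implies (Box not s and Box (q and not r))) or Box p), u
2. not (Box (not s and (q and not r)) implies (Box not s and Box (q and not r))), u
3. not Box p, u
4. Box (not s and (q and not r)), u
5. not (Box not s and Box (q and not r)), u
6. not Box (q and not r), u
7. not p, v
8. not s and (q and not r), v
9. not s, v
10. q and not r, v
11. q, v
12. not r, v
13. not (q and not r), w
14. not s and (q and not r), w
15. not s, w
16. q and not r, w
17. q, w
18. not r, w
19. r, w
Accessibility: uRv, uRw
Branch closes: r and not r both at w.
All branches of the negation close; one closing branch shown above.

Yes, valid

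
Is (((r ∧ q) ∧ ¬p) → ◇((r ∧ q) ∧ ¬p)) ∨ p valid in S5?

Tableau for the negation ¬((((r ∧ q) ∧ ¬p) → ◇((r ∧ q) ∧ ¬p)) ∨ p):
1. ¬((((r ∧ q) ∧ ¬p) → ◇((r ∧ q) ∧ ¬p)) ∨ p), u
2. ¬(((r ∧ q) ∧ ¬p) → ◇((r ∧ q) ∧ ¬p)), u   [¬∨-rule on 1]
3. ¬p, u   [¬∨-rule on 1]
4. (r ∧ q) ∧ ¬p, u   [¬→-rule on 2]
5. ¬◇((r ∧ q) ∧ ¬p), u   [¬→-rule on 2]
6. r ∧ q, u   [∧-rule on 4]
7. r, u   [∧-rule on 6]
8. q, u   [∧-rule on 6]
9. ¬((r ∧ q) ∧ ¬p), u   [¬◇-rule on 5 via uRu]
10. ¬(r ∧ q), u   [¬∧-rule on 9 (branches; this branch)]
11. ¬q, u   [¬∧-rule on 10 (branches; this branch)]
Accessibility: uRu
Branch closes: q and ¬q both at u.
Every branch of the negation's tableau closes; the branch above is one of them.

Yes, valid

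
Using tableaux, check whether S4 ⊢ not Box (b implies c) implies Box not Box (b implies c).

Tableau for the negation not (not Box (b implies c) implies Box not Box (b implies c)):
1. not (not Box (b implies c) implies Box not Box (b implies c)), u
2. not Box (b implies c), u
3. not Box not Box (b implies c), u
4. not (b implies c), v
5. b, v
6. not c, v
7. Box (b implies c), w
8. b implies c, w
9. c, w
Accessibility: uRu, uRv, uRw, vRv, wRw
The negation has an open branch (countermodel exists).

Not valid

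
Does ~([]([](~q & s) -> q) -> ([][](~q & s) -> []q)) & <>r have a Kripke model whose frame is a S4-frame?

1. ~([]([](~q & s) -> q) -> ([][](~q & s) -> []q)) & <>r, w0
2. ~([]([](~q & s) -> q) -> ([][](~q & s) -> []q)), w0
3. <>r, w0
4. []([](~q & s) -> q), w0
5. ~([][](~q & s) -> []q), w0
6. [][](~q & s), w0
7. ~[]q, w0
8. [](~q & s) -> q, w0
9. [](~q & s), w0
10. ~q & s, w0
11. ~q, w0
12. s, w0
13. ~[](~q & s), w0
14. r, w1
15. [](~q & s) -> q, w1
16. [](~q & s), w1
17. ~q & s, w1
18. ~q, w1
19. s, w1
20. ~[](~q & s), w1
21. ~q, w2
22. [](~q & s) -> q, w2
23. [](~q & s), w2
24. ~q & s, w2
25. s, w2
26. ~[](~q & s), w2
27. ~(~q & s), w3
28. [](~q & s) -> q, w3
29. [](~q & s), w3
30. ~q & s, w3
31. ~q, w3
32. s, w3
33. ~s, w3
Accessibility: w0Rw0, w0Rw1, w0Rw2, w0Rw3, w1Rw1, w2Rw2, w3Rw3
Branch closes: s and ~s both at w3.
(One branch shown.) All branches close.

Unsatisfiable (every branch closes)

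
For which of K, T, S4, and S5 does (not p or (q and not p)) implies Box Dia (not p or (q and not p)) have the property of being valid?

S4-tableau for the negation not ((not p or (q and not p)) implies Box Dia (not p or (q and not p))):
1. not ((not p or (q and not p)) implies Box Dia (not p or (q and not p))), u
2. not p or (q and not p), u
3. not Box Dia (not p or (q and not p)), u
4. q and not p, u
5. q, u
6. not p, u
7. not Dia (not p or (q and not p)), v
8. not (not p or (q and not p)), v
9. p, v
10. not (q and not p), v
Accessibility: uRu, uRv, vRv
Complete open branch: countermodel on an S4-frame, so not valid in S4, nor in K, T (the same frame is also a K-frame and a T-frame).
S5-tableau for the negation not ((not p or (q and not p)) implies Box Dia (not p or (q and not p))):
1. not ((not p or (q and not p)) implies Box Dia (not p or (q and not p))), u
2. not p or (q and not p), u
3. not Box Dia (not p or (q and not p)), u
4. q and not p, u
5. q, u
6. not p, u
7. not Dia (not p or (q and not p)), v
8. not (not p or (q and not p)), u
9. p, u
10. not (q and not p), u
Accessibility: uRu, uRv, vRu, vRv
Branch closes: p and not p both at u.
Every branch closes (one shown): valid in S5.

S5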